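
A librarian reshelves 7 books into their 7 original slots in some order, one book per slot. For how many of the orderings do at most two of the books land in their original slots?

4633

Sum C(7,i)·!(7-i) for i = 0..2:
  i=0: C(7,0)·!7 = 1·1854 = 1854
  i=1: C(7,1)·!6 = 7·265 = 1855
  i=2: C(7,2)·!5 = 21·44 = 924
Total = 4633.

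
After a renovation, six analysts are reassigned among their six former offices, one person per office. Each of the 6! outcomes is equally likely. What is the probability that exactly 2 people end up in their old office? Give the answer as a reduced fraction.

3/16

Favorable outcomes: C(6,2)·!4 = 15·9 = 135.
Total outcomes: 6! = 720.
Probability = 135/720 = 3/16.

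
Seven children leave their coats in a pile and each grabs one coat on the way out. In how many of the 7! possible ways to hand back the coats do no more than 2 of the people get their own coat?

4633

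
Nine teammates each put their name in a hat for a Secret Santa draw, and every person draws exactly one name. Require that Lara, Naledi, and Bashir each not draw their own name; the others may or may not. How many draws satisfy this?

Let A_j be the event that the j-th constrained one is fixed. By inclusion-exclusion over the 3 events:
Σ_{j=0}^{3} (-1)^j C(3,j)(9-j)!
= C(3,0)·9! - C(3,1)·8! + C(3,2)·7! - C(3,3)·6!
= 362880 - 120960 + 15120 - 720
= 256320

256320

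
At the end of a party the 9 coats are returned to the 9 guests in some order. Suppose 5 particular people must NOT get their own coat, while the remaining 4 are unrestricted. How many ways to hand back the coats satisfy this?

Let A_j be the event that the j-th constrained one is fixed. By inclusion-exclusion over the 5 events:
Σ_{j=0}^{5} (-1)^j C(5,j)(9-j)!
= C(5,0)·9! - C(5,1)·8! + C(5,2)·7! - C(5,3)·6! + C(5,4)·5! - C(5,5)·4!
= 362880 - 201600 + 50400 - 7200 + 600 - 24
= 205056

205056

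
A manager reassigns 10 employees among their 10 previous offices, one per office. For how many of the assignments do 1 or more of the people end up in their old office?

# with exactly i fixed is C(10,i)·!(10-i); sum over i=1..10:
  i=1: C(10,1)·!9 = 10·133496 = 1334960
  i=2: C(10,2)·!8 = 45·14833 = 667485
  i=3: C(10,3)·!7 = 120·1854 = 222480
  i=4: C(10,4)·!6 = 210·265 = 55650
  i=5: C(10,5)·!5 = 252·44 = 11088
  i=6: C(10,6)·!4 = 210·9 = 1890
  i=7: C(10,7)·!3 = 120·2 = 240
  i=8: C(10,8)·!2 = 45·1 = 45
  i=9: C(10,9)·!1 = 10·0 = 0
  i=10: C(10,10)·!0 = 1·1 = 1
Total = 2293839.

2293839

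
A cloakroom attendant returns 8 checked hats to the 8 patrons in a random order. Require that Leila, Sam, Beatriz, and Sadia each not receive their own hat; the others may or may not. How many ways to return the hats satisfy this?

24024

Let A_j be the event that the j-th constrained one is fixed. By inclusion-exclusion over the 4 events:
Σ_{j=0}^{4} (-1)^j C(4,j)(8-j)!
= C(4,0)·8! - C(4,1)·7! + C(4,2)·6! - C(4,3)·5! + C(4,4)·4!
= 40320 - 20160 + 4320 - 480 + 24
= 24024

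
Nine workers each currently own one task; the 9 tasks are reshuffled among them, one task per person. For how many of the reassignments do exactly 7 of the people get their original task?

36

Choose which 7 of the 9 are fixed: C(9,7) = 36.
The remaining 2 must be deranged: !2 = 1.
Total: 36 × 1 = 36.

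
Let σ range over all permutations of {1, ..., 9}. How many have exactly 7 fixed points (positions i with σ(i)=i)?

36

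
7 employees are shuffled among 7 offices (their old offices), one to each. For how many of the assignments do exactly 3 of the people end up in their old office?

Choose which 3 of the 7 are fixed: C(7,3) = 35.
The remaining 4 must be deranged: !4 = 9.
Total: 35 × 9 = 315.

315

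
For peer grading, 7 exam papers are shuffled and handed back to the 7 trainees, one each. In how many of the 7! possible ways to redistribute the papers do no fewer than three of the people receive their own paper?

407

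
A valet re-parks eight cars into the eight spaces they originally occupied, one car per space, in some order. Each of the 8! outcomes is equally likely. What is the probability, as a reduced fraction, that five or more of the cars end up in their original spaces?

47/13440

Favorable outcomes: Σ_{i≥5} C(8,i)·!(8-i) = 56·2 + 28·1 + 8·0 + 1·1 = 141.
Total outcomes: 8! = 40320.
Probability = 141/40320 = 47/13440.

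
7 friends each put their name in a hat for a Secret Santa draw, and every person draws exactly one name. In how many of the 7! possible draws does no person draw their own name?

1854

!7 = 7! · Σ_{k=0}^{7} (-1)^k/k!
= 7! - 7!/1! + 7!/2! - 7!/3! + 7!/4! - 7!/5! + 7!/6! - 7!/7!
= 5040 - 5040 + 2520 - 840 + 210 - 42 + 7 - 1
= 1854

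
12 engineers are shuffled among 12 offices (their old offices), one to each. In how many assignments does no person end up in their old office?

The subfactorial !12 = [12!/e] (nearest integer).
12! = 479001600, and 479001600/e ≈ 176214840.93, so !12 = 176214841.

176214841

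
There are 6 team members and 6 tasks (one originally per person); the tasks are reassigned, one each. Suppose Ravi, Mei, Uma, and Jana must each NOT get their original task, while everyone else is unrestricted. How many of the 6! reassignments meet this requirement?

362

Inclusion-exclusion on the 4 forbidden self-matches:
Σ_{j=0}^{4} (-1)^j C(4,j)(6-j)!
= C(4,0)·6! - C(4,1)·5! + C(4,2)·4! - C(4,3)·3! + C(4,4)·2!
= 720 - 480 + 144 - 24 + 2
= 362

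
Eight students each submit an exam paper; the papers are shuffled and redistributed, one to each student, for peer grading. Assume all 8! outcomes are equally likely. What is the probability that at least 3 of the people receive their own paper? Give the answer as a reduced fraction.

647/8064

Favorable outcomes: Σ_{i≥3} C(8,i)·!(8-i) = 56·44 + 70·9 + 56·2 + 28·1 + 8·0 + 1·1 = 3235.
Total outcomes: 8! = 40320.
Probability = 3235/40320 = 647/8064.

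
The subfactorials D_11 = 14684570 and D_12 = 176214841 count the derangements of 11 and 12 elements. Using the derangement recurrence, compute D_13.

2290792932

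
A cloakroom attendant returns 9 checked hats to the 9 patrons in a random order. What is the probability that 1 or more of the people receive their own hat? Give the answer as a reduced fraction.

28673/45360

Favorable outcomes: Σ_{i≥1} C(9,i)·!(9-i) = 9·14833 + 36·1854 + 84·265 + 126·44 + 126·9 + 84·2 + 36·1 + 9·0 + 1·1 = 229384.
Total outcomes: 9! = 362880.
Probability = 229384/362880 = 28673/45360.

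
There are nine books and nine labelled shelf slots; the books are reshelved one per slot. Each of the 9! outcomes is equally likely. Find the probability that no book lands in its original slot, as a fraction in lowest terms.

16687/45360

Favorable outcomes: !9 = 133496.
Total outcomes: 9! = 362880.
Probability = 133496/362880 = 16687/45360.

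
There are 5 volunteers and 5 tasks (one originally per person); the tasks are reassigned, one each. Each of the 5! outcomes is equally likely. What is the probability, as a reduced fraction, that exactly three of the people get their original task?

Favorable outcomes: C(5,3)·!2 = 10·1 = 10.
Total outcomes: 5! = 120.
Probability = 10/120 = 1/12.

1/12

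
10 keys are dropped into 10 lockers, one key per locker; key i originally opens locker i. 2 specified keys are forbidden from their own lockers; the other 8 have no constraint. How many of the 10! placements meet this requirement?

2943360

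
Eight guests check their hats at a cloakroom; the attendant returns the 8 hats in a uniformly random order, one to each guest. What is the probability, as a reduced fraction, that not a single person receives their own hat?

Favorable outcomes: !8 = 14833.
Total outcomes: 8! = 40320.
Probability = 14833/40320 = 2119/5760.

2119/5760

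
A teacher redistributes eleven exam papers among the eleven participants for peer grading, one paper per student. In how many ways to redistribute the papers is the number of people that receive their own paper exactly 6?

Choose which 6 of the 11 are fixed: C(11,6) = 462.
The other 5 form a derangement: !5 = 44.
Total: 462 × 44 = 20328.

20328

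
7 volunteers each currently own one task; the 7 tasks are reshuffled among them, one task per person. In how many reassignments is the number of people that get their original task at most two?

4633

# with exactly i fixed is C(7,i)·!(7-i); sum over i=0..2:
  i=0: C(7,0)·!7 = 1·1854 = 1854
  i=1: C(7,1)·!6 = 7·265 = 1855
  i=2: C(7,2)·!5 = 21·44 = 924
Total = 4633.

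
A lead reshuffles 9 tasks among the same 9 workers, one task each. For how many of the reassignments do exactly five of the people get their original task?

1134

Choose which 5 of the 9 are fixed: C(9,5) = 126.
The other 4 form a derangement: !4 = 9.
Total: 126 × 9 = 1134.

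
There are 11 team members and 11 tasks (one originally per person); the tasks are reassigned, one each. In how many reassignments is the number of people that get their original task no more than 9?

Sum C(11,i)·!(11-i) for i = 0..9:
  i=0: C(11,0)·!11 = 1·14684570 = 14684570
  i=1: C(11,1)·!10 = 11·1334961 = 14684571
  i=2: C(11,2)·!9 = 55·133496 = 7342280
  i=3: C(11,3)·!8 = 165·14833 = 2447445
  i=4: C(11,4)·!7 = 330·1854 = 611820
  i=5: C(11,5)·!6 = 462·265 = 122430
  i=6: C(11,6)·!5 = 462·44 = 20328
  i=7: C(11,7)·!4 = 330·9 = 2970
  i=8: C(11,8)·!3 = 165·2 = 330
  i=9: C(11,9)·!2 = 55·1 = 55
Total = 39916799.

39916799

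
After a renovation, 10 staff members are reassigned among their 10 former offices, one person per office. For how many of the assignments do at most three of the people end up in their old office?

3559886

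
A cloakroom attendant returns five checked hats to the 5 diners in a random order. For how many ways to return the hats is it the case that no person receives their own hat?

!5 is the nearest integer to 5!/e.
5! = 120, and 120/e ≈ 44.15, so !5 = 44.

44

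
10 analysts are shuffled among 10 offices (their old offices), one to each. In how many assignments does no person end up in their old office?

1334961

!10 = 10! · Σ_{k=0}^{10} (-1)^k/k!
= 10! - 10!/1! + 10!/2! - 10!/3! + 10!/4! - 10!/5! + 10!/6! - 10!/7! + 10!/8! - 10!/9! + 10!/10!
= 3628800 - 3628800 + 1814400 - 604800 + 151200 - 30240 + 5040 - 720 + 90 - 10 + 1
= 1334961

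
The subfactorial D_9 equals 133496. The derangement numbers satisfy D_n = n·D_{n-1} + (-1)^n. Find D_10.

1334961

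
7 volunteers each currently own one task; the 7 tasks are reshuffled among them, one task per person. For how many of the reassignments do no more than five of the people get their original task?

Sum C(7,i)·!(7-i) for i = 0..5:
  i=0: C(7,0)·!7 = 1·1854 = 1854
  i=1: C(7,1)·!6 = 7·265 = 1855
  i=2: C(7,2)·!5 = 21·44 = 924
  i=3: C(7,3)·!4 = 35·9 = 315
  i=4: C(7,4)·!3 = 35·2 = 70
  i=5: C(7,5)·!2 = 21·1 = 21
Total = 5039.

5039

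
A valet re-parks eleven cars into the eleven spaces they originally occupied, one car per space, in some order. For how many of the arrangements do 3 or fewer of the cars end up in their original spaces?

39158866

Sum C(11,i)·!(11-i) for i = 0..3:
  i=0: C(11,0)·!11 = 1·14684570 = 14684570
  i=1: C(11,1)·!10 = 11·1334961 = 14684571
  i=2: C(11,2)·!9 = 55·133496 = 7342280
  i=3: C(11,3)·!8 = 165·14833 = 2447445
Total = 39158866.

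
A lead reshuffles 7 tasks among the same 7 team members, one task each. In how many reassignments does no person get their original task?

The number of derangements of 7 is !7 = Σ_{k=0}^{7} (-1)^k·7!/k!
= 7! - 7!/1! + 7!/2! - 7!/3! + 7!/4! - 7!/5! + 7!/6! - 7!/7!
= 5040 - 5040 + 2520 - 840 + 210 - 42 + 7 - 1
= 1854

1854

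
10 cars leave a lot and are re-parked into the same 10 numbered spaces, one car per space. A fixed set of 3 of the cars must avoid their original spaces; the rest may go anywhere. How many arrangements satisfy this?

Inclusion-exclusion on the 3 forbidden self-matches:
Σ_{j=0}^{3} (-1)^j C(3,j)(10-j)!
= C(3,0)·10! - C(3,1)·9! + C(3,2)·8! - C(3,3)·7!
= 3628800 - 1088640 + 120960 - 5040
= 2656080

2656080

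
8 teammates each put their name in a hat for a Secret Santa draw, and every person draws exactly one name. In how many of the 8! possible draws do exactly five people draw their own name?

112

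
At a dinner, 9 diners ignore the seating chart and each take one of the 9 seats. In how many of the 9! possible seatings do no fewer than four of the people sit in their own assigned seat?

6883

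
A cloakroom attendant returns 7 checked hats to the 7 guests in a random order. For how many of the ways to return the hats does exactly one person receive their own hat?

Choose which one of the 7 is fixed: C(7,1) = 7.
The remaining 6 must be deranged: !6 = 265.
Total: 7 × 265 = 1855.

1855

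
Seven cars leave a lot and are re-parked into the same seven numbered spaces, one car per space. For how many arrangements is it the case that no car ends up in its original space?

1854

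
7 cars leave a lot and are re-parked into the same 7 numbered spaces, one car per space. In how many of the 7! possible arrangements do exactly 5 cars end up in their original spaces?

Choose which 5 of the 7 are fixed: C(7,5) = 21.
The other 2 form a derangement: !2 = 1.
Total: 21 × 1 = 21.

21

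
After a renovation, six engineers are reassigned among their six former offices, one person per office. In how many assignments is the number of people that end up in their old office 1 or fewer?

529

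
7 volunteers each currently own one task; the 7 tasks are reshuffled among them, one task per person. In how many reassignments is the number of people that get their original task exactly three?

315

Pick the 3 fixed positions: C(7,3) = 35 ways.
The other 4 form a derangement: !4 = 9.
Total: 35 × 9 = 315.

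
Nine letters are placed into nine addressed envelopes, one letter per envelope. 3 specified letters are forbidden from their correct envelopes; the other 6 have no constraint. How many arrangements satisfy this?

Inclusion-exclusion on the 3 forbidden self-matches:
Σ_{j=0}^{3} (-1)^j C(3,j)(9-j)!
= C(3,0)·9! - C(3,1)·8! + C(3,2)·7! - C(3,3)·6!
= 362880 - 120960 + 15120 - 720
= 256320

256320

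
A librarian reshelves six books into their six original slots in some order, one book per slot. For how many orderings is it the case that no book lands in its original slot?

!6 is the nearest integer to 6!/e.
6! = 720, and 720/e ≈ 264.87, so !6 = 265.

265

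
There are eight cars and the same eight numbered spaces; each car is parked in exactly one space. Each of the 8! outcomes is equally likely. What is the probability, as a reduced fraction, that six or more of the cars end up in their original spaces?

Favorable outcomes: Σ_{i≥6} C(8,i)·!(8-i) = 28·1 + 8·0 + 1·1 = 29.
Total outcomes: 8! = 40320.
Probability = 29/40320 = 29/40320.

29/40320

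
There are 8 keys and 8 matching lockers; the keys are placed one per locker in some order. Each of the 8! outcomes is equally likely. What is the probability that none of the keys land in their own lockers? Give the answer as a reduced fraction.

2119/5760

Favorable outcomes: !8 = 14833.
Total outcomes: 8! = 40320.
Probability = 14833/40320 = 2119/5760.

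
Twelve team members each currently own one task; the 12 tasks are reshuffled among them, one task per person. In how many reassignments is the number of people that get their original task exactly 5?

1468368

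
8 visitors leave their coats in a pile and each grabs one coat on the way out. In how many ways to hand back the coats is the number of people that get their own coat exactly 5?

Choose which 5 of the 8 are fixed: C(8,5) = 56.
The other 3 form a derangement: !3 = 2.
Total: 56 × 2 = 112.

112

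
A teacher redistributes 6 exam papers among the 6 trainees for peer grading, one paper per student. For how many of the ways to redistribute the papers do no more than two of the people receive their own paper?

664

Sum C(6,i)·!(6-i) for i = 0..2:
  i=0: C(6,0)·!6 = 1·265 = 265
  i=1: C(6,1)·!5 = 6·44 = 264
  i=2: C(6,2)·!4 = 15·9 = 135
Total = 664.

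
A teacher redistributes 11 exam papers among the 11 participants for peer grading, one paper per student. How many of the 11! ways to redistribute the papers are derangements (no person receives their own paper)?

14684570

!11 = 11! · Σ_{k=0}^{11} (-1)^k/k!
= 11! - 11!/1! + 11!/2! - 11!/3! + 11!/4! - 11!/5! + 11!/6! - 11!/7! + 11!/8! - 11!/9! + 11!/10! - 11!/11!
= 39916800 - 39916800 + 19958400 - 6652800 + 1663200 - 332640 + 55440 - 7920 + 990 - 110 + 11 - 1
= 14684570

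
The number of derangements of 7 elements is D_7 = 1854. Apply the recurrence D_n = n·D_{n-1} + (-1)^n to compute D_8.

14833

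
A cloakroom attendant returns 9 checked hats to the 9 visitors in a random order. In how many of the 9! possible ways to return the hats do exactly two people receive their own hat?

Pick the 2 fixed positions: C(9,2) = 36 ways.
The other 7 form a derangement: !7 = 1854.
Total: 36 × 1854 = 66744.

66744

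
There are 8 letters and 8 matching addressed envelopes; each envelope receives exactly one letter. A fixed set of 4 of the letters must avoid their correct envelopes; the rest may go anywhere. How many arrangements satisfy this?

Let A_j be the event that the j-th constrained one is fixed. By inclusion-exclusion over the 4 events:
Σ_{j=0}^{4} (-1)^j C(4,j)(8-j)!
= C(4,0)·8! - C(4,1)·7! + C(4,2)·6! - C(4,3)·5! + C(4,4)·4!
= 40320 - 20160 + 4320 - 480 + 24
= 24024

24024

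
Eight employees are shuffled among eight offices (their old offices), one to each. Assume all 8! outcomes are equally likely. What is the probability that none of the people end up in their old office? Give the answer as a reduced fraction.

2119/5760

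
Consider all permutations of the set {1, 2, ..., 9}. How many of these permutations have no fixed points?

133496

Recurrence: !9 = 8·(!8 + !7).
!9 = 8·(14833 + 1854) = 8·16687 = 133496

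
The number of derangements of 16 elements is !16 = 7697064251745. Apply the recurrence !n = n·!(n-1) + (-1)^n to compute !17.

130850092279664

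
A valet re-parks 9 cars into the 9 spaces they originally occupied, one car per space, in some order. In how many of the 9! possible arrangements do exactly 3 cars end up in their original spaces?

22260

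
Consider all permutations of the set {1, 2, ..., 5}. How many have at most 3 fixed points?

119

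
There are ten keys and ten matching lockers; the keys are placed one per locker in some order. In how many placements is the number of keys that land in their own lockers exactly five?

Pick the 5 fixed positions: C(10,5) = 252 ways.
The remaining 5 must be deranged: !5 = 44.
Total: 252 × 44 = 11088.

11088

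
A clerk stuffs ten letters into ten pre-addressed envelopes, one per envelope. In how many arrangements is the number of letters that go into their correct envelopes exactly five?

Pick the 5 fixed positions: C(10,5) = 252 ways.
The other 5 form a derangement: !5 = 44.
Total: 252 × 44 = 11088.

11088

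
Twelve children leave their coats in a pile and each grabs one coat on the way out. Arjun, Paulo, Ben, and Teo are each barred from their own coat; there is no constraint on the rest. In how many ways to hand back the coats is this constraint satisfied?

Let A_j be the event that the j-th constrained one is fixed. By inclusion-exclusion over the 4 events:
Σ_{j=0}^{4} (-1)^j C(4,j)(12-j)!
= C(4,0)·12! - C(4,1)·11! + C(4,2)·10! - C(4,3)·9! + C(4,4)·8!
= 479001600 - 159667200 + 21772800 - 1451520 + 40320
= 339696000

339696000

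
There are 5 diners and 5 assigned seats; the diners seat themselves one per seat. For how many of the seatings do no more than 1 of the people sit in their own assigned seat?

89

# with exactly i fixed is C(5,i)·!(5-i); sum over i=0..1:
  i=0: C(5,0)·!5 = 1·44 = 44
  i=1: C(5,1)·!4 = 5·9 = 45
Total = 89.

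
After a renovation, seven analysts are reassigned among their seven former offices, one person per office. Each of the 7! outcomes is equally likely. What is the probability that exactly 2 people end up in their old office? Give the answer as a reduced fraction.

11/60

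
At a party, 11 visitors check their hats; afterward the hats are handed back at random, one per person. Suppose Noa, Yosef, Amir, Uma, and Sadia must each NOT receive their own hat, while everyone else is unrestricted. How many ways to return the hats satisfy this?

Inclusion-exclusion on the 5 forbidden self-matches:
Σ_{j=0}^{5} (-1)^j C(5,j)(11-j)!
= C(5,0)·11! - C(5,1)·10! + C(5,2)·9! - C(5,3)·8! + C(5,4)·7! - C(5,5)·6!
= 39916800 - 18144000 + 3628800 - 403200 + 25200 - 720
= 25022880

25022880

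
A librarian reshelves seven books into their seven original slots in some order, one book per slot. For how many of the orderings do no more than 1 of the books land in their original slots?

# with exactly i fixed is C(7,i)·!(7-i); sum over i=0..1:
  i=0: C(7,0)·!7 = 1·1854 = 1854
  i=1: C(7,1)·!6 = 7·265 = 1855
Total = 3709.

3709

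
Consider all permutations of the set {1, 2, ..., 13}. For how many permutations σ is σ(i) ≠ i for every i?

2290792932

!13 = 13! · Σ_{k=0}^{13} (-1)^k/k!
= 13! - 13!/1! + 13!/2! - 13!/3! + 13!/4! - 13!/5! + 13!/6! - 13!/7! + 13!/8! - 13!/9! + 13!/10! - 13!/11! + 13!/12! - 13!/13!
= 6227020800 - 6227020800 + 3113510400 - 1037836800 + 259459200 - 51891840 + 8648640 - 1235520 + 154440 - 17160 + 1716 - 156 + 13 - 1
= 2290792932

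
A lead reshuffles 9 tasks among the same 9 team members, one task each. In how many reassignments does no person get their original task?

133496

Use !n = (n-1)(!(n-1) + !(n-2)).
!9 = 8·(14833 + 1854) = 8·16687 = 133496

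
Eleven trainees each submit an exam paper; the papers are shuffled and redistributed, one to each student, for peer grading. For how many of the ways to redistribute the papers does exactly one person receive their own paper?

14684571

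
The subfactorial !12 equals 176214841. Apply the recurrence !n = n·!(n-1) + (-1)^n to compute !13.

!13 = 13·176214841 - 1 = 2290792932.

2290792932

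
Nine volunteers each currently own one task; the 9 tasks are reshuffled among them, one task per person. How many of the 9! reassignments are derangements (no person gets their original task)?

The subfactorial !9 = [9!/e] (nearest integer).
9! = 362880, and 362880/e ≈ 133496.09, so !9 = 133496.

133496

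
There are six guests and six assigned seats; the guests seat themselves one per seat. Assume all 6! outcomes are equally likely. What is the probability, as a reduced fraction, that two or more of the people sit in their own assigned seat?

191/720

Favorable outcomes: Σ_{i≥2} C(6,i)·!(6-i) = 15·9 + 20·2 + 15·1 + 6·0 + 1·1 = 191.
Total outcomes: 6! = 720.
Probability = 191/720 = 191/720.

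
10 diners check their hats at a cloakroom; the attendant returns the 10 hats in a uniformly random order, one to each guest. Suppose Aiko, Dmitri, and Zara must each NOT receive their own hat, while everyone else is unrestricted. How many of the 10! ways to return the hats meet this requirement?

Let A_j be the event that the j-th constrained one is fixed. By inclusion-exclusion over the 3 events:
Σ_{j=0}^{3} (-1)^j C(3,j)(10-j)!
= C(3,0)·10! - C(3,1)·9! + C(3,2)·8! - C(3,3)·7!
= 3628800 - 1088640 + 120960 - 5040
= 2656080

2656080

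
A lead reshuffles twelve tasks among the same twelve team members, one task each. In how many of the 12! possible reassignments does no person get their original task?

The subfactorial !12 = [12!/e] (nearest integer).
12! = 479001600, and 479001600/e ≈ 176214840.93, so !12 = 176214841.

176214841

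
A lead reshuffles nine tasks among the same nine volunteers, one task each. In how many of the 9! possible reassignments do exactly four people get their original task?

5544

Choose which 4 of the 9 are fixed: C(9,4) = 126.
The other 5 form a derangement: !5 = 44.
Total: 126 × 44 = 5544.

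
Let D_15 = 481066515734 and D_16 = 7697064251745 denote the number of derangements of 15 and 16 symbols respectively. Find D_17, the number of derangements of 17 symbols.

D_17 = (17-1)·(D_16 + D_15) = 16·(7697064251745 + 481066515734) = 16·8178130767479 = 130850092279664.

130850092279664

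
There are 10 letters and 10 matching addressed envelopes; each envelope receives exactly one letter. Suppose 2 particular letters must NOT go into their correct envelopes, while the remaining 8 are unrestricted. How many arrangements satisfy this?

2943360

Let A_j be the event that the j-th constrained one is fixed. By inclusion-exclusion over the 2 events:
Σ_{j=0}^{2} (-1)^j C(2,j)(10-j)!
= C(2,0)·10! - C(2,1)·9! + C(2,2)·8!
= 3628800 - 725760 + 40320
= 2943360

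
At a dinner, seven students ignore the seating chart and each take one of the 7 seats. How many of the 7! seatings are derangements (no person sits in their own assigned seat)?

!7 is the nearest integer to 7!/e.
7! = 5040, and 5040/e ≈ 1854.11, so !7 = 1854.

1854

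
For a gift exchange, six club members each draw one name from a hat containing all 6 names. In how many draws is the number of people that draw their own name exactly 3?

40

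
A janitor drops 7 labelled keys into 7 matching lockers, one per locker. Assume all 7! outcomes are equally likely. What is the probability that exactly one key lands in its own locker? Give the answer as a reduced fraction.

53/144

Favorable outcomes: C(7,1)·!6 = 7·265 = 1855.
Total outcomes: 7! = 5040.
Probability = 1855/5040 = 53/144.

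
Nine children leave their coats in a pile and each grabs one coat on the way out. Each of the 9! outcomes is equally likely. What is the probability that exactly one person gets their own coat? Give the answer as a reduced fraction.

2119/5760

Favorable outcomes: C(9,1)·!8 = 9·14833 = 133497.
Total outcomes: 9! = 362880.
Probability = 133497/362880 = 2119/5760.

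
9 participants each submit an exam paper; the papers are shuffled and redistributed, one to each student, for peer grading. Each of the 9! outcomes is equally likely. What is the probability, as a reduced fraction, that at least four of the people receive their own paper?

6883/362880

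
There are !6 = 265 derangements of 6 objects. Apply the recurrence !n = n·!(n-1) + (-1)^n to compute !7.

1854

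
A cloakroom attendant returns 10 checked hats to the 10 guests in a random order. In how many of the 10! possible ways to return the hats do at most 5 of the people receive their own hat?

3626624

Sum C(10,i)·!(10-i) for i = 0..5:
  i=0: C(10,0)·!10 = 1·1334961 = 1334961
  i=1: C(10,1)·!9 = 10·133496 = 1334960
  i=2: C(10,2)·!8 = 45·14833 = 667485
  i=3: C(10,3)·!7 = 120·1854 = 222480
  i=4: C(10,4)·!6 = 210·265 = 55650
  i=5: C(10,5)·!5 = 252·44 = 11088
Total = 3626624.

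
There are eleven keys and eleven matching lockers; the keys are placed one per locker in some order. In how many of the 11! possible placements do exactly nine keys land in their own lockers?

55

Pick the 9 fixed positions: C(11,9) = 55 ways.
The other 2 form a derangement: !2 = 1.
Total: 55 × 1 = 55.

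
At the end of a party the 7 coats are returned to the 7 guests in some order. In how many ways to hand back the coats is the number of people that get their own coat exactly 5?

Pick the 5 fixed positions: C(7,5) = 21 ways.
The other 2 form a derangement: !2 = 1.
Total: 21 × 1 = 21.

21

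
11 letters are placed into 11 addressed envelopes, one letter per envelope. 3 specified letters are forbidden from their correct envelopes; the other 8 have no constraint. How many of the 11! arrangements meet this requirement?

Inclusion-exclusion on the 3 forbidden self-matches:
Σ_{j=0}^{3} (-1)^j C(3,j)(11-j)!
= C(3,0)·11! - C(3,1)·10! + C(3,2)·9! - C(3,3)·8!
= 39916800 - 10886400 + 1088640 - 40320
= 30078720

30078720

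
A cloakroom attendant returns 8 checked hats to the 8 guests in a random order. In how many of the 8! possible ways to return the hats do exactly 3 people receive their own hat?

Choose which 3 of the 8 are fixed: C(8,3) = 56.
The remaining 5 must be deranged: !5 = 44.
Total: 56 × 44 = 2464.

2464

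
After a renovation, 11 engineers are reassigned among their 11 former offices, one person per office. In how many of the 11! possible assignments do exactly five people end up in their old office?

122430

Pick the 5 fixed positions: C(11,5) = 462 ways.
The other 6 form a derangement: !6 = 265.
Total: 462 × 265 = 122430.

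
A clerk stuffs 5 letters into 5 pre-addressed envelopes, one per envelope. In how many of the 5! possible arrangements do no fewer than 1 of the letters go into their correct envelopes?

76

# with exactly i fixed is C(5,i)·!(5-i); sum over i=1..5:
  i=1: C(5,1)·!4 = 5·9 = 45
  i=2: C(5,2)·!3 = 10·2 = 20
  i=3: C(5,3)·!2 = 10·1 = 10
  i=4: C(5,4)·!1 = 5·0 = 0
  i=5: C(5,5)·!0 = 1·1 = 1
Total = 76.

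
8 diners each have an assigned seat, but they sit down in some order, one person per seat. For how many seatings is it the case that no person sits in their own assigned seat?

14833

!8 is the nearest integer to 8!/e.
8! = 40320, and 40320/e ≈ 14832.90, so !8 = 14833.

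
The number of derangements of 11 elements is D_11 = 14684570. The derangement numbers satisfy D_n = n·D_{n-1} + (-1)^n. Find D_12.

176214841

D_12 = 12·14684570 + 1 = 176214841.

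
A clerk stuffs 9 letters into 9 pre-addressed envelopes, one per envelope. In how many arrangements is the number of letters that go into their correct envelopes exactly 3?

22260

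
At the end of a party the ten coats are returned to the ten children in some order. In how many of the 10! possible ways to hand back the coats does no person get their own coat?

1334961

Recurrence: !10 = 9·(!9 + !8).
!10 = 9·(133496 + 14833) = 9·148329 = 1334961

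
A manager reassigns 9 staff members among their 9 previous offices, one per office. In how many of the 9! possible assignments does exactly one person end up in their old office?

133497

Choose which one of the 9 is fixed: C(9,1) = 9.
The other 8 form a derangement: !8 = 14833.
Total: 9 × 14833 = 133497.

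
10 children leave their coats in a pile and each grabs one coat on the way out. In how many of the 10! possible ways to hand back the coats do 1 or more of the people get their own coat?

Sum C(10,i)·!(10-i) for i = 1..10:
  i=1: C(10,1)·!9 = 10·133496 = 1334960
  i=2: C(10,2)·!8 = 45·14833 = 667485
  i=3: C(10,3)·!7 = 120·1854 = 222480
  i=4: C(10,4)·!6 = 210·265 = 55650
  i=5: C(10,5)·!5 = 252·44 = 11088
  i=6: C(10,6)·!4 = 210·9 = 1890
  i=7: C(10,7)·!3 = 120·2 = 240
  i=8: C(10,8)·!2 = 45·1 = 45
  i=9: C(10,9)·!1 = 10·0 = 0
  i=10: C(10,10)·!0 = 1·1 = 1
Total = 2293839.

2293839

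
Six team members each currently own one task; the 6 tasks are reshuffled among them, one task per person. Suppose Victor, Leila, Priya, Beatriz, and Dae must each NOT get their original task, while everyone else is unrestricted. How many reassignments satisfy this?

309

Let A_j be the event that the j-th constrained one is fixed. By inclusion-exclusion over the 5 events:
Σ_{j=0}^{5} (-1)^j C(5,j)(6-j)!
= C(5,0)·6! - C(5,1)·5! + C(5,2)·4! - C(5,3)·3! + C(5,4)·2! - C(5,5)·1!
= 720 - 600 + 240 - 60 + 10 - 1
= 309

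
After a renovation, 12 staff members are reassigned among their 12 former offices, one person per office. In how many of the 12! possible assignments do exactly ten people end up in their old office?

66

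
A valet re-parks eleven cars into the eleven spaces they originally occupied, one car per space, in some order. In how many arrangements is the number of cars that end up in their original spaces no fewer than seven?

3356

Sum C(11,i)·!(11-i) for i = 7..11:
  i=7: C(11,7)·!4 = 330·9 = 2970
  i=8: C(11,8)·!3 = 165·2 = 330
  i=9: C(11,9)·!2 = 55·1 = 55
  i=10: C(11,10)·!1 = 11·0 = 0
  i=11: C(11,11)·!0 = 1·1 = 1
Total = 3356.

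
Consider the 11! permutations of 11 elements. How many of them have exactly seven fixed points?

2970

Choose which 7 of the 11 are fixed: C(11,7) = 330.
The other 4 form a derangement: !4 = 9.
Total: 330 × 9 = 2970.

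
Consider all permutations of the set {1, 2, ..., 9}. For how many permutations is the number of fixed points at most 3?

355997

# with exactly i fixed is C(9,i)·!(9-i); sum over i=0..3:
  i=0: C(9,0)·!9 = 1·133496 = 133496
  i=1: C(9,1)·!8 = 9·14833 = 133497
  i=2: C(9,2)·!7 = 36·1854 = 66744
  i=3: C(9,3)·!6 = 84·265 = 22260
Total = 355997.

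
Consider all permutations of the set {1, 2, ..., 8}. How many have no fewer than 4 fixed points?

# with exactly i fixed is C(8,i)·!(8-i); sum over i=4..8:
  i=4: C(8,4)·!4 = 70·9 = 630
  i=5: C(8,5)·!3 = 56·2 = 112
  i=6: C(8,6)·!2 = 28·1 = 28
  i=7: C(8,7)·!1 = 8·0 = 0
  i=8: C(8,8)·!0 = 1·1 = 1
Total = 771.

771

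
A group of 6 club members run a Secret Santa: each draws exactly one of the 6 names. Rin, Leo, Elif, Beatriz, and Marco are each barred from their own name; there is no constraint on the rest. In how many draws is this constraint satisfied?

309

Let A_j be the event that the j-th constrained one is fixed. By inclusion-exclusion over the 5 events:
Σ_{j=0}^{5} (-1)^j C(5,j)(6-j)!
= C(5,0)·6! - C(5,1)·5! + C(5,2)·4! - C(5,3)·3! + C(5,4)·2! - C(5,5)·1!
= 720 - 600 + 240 - 60 + 10 - 1
= 309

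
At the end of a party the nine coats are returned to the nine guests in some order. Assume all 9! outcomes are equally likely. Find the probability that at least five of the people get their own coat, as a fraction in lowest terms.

1339/362880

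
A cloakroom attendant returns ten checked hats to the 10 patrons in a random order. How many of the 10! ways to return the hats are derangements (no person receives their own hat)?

1334961

By inclusion-exclusion, !10 = Σ (-1)^k · 10!/k! for k=0..10
= 10! - 10!/1! + 10!/2! - 10!/3! + 10!/4! - 10!/5! + 10!/6! - 10!/7! + 10!/8! - 10!/9! + 10!/10!
= 3628800 - 3628800 + 1814400 - 604800 + 151200 - 30240 + 5040 - 720 + 90 - 10 + 1
= 1334961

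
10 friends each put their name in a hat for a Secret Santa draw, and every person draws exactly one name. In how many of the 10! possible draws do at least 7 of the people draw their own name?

# with exactly i fixed is C(10,i)·!(10-i); sum over i=7..10:
  i=7: C(10,7)·!3 = 120·2 = 240
  i=8: C(10,8)·!2 = 45·1 = 45
  i=9: C(10,9)·!1 = 10·0 = 0
  i=10: C(10,10)·!0 = 1·1 = 1
Total = 286.

286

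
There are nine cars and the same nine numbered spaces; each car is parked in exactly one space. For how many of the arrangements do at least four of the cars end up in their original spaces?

# with exactly i fixed is C(9,i)·!(9-i); sum over i=4..9:
  i=4: C(9,4)·!5 = 126·44 = 5544
  i=5: C(9,5)·!4 = 126·9 = 1134
  i=6: C(9,6)·!3 = 84·2 = 168
  i=7: C(9,7)·!2 = 36·1 = 36
  i=8: C(9,8)·!1 = 9·0 = 0
  i=9: C(9,9)·!0 = 1·1 = 1
Total = 6883.

6883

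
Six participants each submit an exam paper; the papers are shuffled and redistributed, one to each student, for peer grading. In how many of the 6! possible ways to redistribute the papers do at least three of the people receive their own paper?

Sum C(6,i)·!(6-i) for i = 3..6:
  i=3: C(6,3)·!3 = 20·2 = 40
  i=4: C(6,4)·!2 = 15·1 = 15
  i=5: C(6,5)·!1 = 6·0 = 0
  i=6: C(6,6)·!0 = 1·1 = 1
Total = 56.

56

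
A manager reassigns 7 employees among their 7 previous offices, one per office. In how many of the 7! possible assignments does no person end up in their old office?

1854

By inclusion-exclusion, !7 = Σ (-1)^k · 7!/k! for k=0..7
= 7! - 7!/1! + 7!/2! - 7!/3! + 7!/4! - 7!/5! + 7!/6! - 7!/7!
= 5040 - 5040 + 2520 - 840 + 210 - 42 + 7 - 1
= 1854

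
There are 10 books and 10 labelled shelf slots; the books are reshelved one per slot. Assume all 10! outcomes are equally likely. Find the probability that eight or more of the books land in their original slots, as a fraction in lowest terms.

23/1814400

Favorable outcomes: Σ_{i≥8} C(10,i)·!(10-i) = 45·1 + 10·0 + 1·1 = 46.
Total outcomes: 10! = 3628800.
Probability = 46/3628800 = 23/1814400.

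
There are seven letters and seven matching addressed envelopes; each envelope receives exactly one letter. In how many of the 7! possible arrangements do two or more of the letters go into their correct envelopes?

# with exactly i fixed is C(7,i)·!(7-i); sum over i=2..7:
  i=2: C(7,2)·!5 = 21·44 = 924
  i=3: C(7,3)·!4 = 35·9 = 315
  i=4: C(7,4)·!3 = 35·2 = 70
  i=5: C(7,5)·!2 = 21·1 = 21
  i=6: C(7,6)·!1 = 7·0 = 0
  i=7: C(7,7)·!0 = 1·1 = 1
Total = 1331.

1331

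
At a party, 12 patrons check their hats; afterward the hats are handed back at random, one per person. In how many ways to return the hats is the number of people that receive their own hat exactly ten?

66

Choose which 10 of the 12 are fixed: C(12,10) = 66.
The remaining 2 must be deranged: !2 = 1.
Total: 66 × 1 = 66.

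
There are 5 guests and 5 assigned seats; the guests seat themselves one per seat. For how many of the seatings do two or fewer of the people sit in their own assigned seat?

109

Sum C(5,i)·!(5-i) for i = 0..2:
  i=0: C(5,0)·!5 = 1·44 = 44
  i=1: C(5,1)·!4 = 5·9 = 45
  i=2: C(5,2)·!3 = 10·2 = 20
Total = 109.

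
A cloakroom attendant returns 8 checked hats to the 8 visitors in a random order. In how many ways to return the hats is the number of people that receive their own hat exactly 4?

Choose which 4 of the 8 are fixed: C(8,4) = 70.
The remaining 4 must be deranged: !4 = 9.
Total: 70 × 9 = 630.

630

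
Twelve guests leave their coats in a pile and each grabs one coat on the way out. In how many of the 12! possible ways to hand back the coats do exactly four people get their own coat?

Choose which 4 of the 12 are fixed: C(12,4) = 495.
The other 8 form a derangement: !8 = 14833.
Total: 495 × 14833 = 7342335.

7342335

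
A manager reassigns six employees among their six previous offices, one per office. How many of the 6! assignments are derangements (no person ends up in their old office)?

265

Recurrence: !6 = 5·(!5 + !4).
!6 = 5·(44 + 9) = 5·53 = 265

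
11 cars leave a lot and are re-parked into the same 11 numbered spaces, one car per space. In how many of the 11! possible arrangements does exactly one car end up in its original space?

14684571

Pick the single fixed position: C(11,1) = 11 ways.
The remaining 10 must be deranged: !10 = 1334961.
Total: 11 × 1334961 = 14684571.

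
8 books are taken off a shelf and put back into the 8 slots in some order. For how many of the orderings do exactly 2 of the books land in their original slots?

7420

Choose which 2 of the 8 are fixed: C(8,2) = 28.
The other 6 form a derangement: !6 = 265.
Total: 28 × 265 = 7420.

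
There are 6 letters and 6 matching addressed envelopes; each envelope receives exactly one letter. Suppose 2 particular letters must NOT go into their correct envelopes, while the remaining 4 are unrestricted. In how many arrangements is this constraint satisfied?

504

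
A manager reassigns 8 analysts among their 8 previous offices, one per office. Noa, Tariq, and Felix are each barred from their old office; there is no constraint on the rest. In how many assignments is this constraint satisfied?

Let A_j be the event that the j-th constrained one is fixed. By inclusion-exclusion over the 3 events:
Σ_{j=0}^{3} (-1)^j C(3,j)(8-j)!
= C(3,0)·8! - C(3,1)·7! + C(3,2)·6! - C(3,3)·5!
= 40320 - 15120 + 2160 - 120
= 27240

27240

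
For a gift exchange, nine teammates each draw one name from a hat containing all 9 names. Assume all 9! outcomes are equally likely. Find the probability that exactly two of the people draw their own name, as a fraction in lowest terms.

Favorable outcomes: C(9,2)·!7 = 36·1854 = 66744.
Total outcomes: 9! = 362880.
Probability = 66744/362880 = 103/560.

103/560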